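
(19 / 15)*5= 19 / 3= 6.33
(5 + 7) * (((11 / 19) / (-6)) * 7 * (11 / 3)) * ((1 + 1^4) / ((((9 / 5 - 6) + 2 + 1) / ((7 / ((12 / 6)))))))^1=29645 / 171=173.36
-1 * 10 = -10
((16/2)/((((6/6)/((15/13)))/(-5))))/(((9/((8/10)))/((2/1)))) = -320/39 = -8.21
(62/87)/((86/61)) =1891/3741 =0.51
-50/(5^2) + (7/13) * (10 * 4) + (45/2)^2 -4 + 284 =41901/52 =805.79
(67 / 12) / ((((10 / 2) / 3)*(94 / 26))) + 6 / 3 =2751 / 940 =2.93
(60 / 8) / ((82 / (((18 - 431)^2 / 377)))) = 2558535 / 61828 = 41.38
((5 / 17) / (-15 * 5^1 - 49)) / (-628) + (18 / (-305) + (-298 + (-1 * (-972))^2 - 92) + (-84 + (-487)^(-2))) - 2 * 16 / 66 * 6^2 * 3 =994652035654042295527 / 1053369397828880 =944257.58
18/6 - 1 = 2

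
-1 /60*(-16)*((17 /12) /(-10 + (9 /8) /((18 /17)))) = -272 /6435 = -0.04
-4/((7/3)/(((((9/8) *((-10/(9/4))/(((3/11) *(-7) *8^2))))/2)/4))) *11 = -605/6272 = -0.10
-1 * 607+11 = -596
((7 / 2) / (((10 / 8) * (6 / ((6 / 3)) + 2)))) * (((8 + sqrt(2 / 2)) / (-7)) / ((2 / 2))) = -18 / 25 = -0.72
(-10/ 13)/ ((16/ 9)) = -45/ 104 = -0.43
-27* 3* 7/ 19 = -567/ 19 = -29.84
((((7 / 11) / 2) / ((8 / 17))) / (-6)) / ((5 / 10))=-0.23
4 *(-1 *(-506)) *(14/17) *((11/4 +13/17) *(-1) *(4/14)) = -483736/289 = -1673.83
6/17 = 0.35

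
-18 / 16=-9 / 8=-1.12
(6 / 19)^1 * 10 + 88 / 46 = 2216 / 437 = 5.07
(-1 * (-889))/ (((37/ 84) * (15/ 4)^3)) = 1593088/ 41625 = 38.27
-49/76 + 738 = 56039/76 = 737.36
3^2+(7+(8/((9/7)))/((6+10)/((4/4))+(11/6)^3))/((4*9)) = 1585841/172332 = 9.20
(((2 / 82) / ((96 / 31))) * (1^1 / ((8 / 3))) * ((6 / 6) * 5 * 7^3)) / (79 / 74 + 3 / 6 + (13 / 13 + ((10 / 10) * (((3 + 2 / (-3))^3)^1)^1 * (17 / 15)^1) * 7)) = 796677525 / 16255197184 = 0.05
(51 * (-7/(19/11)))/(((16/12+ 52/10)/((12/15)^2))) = -13464/665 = -20.25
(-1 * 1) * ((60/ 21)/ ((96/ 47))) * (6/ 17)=-235/ 476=-0.49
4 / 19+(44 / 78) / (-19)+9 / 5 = 7339 / 3705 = 1.98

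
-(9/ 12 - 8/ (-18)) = -1.19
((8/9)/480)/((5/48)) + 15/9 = 379/225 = 1.68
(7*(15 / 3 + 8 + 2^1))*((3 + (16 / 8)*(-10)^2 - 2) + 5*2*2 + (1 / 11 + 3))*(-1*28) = -7247100 / 11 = -658827.27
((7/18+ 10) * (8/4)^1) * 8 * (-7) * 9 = -10472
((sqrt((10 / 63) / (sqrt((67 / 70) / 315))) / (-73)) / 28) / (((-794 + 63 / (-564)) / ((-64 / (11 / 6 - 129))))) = 30080*134^(3 / 4)*sqrt(3) / 3899955808483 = 0.00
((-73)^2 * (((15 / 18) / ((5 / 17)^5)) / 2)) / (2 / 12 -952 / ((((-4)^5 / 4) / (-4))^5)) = 253886856687517696 / 41942816875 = 6053166.56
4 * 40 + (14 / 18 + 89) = 2248 / 9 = 249.78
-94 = -94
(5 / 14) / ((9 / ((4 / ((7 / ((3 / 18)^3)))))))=5 / 47628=0.00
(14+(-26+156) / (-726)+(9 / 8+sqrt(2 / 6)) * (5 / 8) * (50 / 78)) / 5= 25 * sqrt(3) / 936+4310269 / 1510080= 2.90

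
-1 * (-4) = 4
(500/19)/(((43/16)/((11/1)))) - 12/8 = 173549/1634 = 106.21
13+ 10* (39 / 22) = 30.73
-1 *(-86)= 86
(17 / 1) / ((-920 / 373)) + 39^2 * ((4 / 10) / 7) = 515341 / 6440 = 80.02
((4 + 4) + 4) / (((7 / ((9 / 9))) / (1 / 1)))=12 / 7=1.71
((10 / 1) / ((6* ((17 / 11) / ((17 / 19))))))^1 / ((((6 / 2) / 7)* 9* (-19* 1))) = -385 / 29241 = -0.01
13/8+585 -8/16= 4689/8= 586.12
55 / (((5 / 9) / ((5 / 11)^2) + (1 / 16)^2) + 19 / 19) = 633600 / 42541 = 14.89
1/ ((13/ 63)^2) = 3969/ 169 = 23.49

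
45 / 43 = 1.05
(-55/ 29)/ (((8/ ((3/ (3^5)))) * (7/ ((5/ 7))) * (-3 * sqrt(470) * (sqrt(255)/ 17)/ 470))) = 275 * sqrt(4794)/ 8287272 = 0.00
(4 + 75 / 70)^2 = 5041 / 196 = 25.72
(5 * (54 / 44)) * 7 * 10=4725 / 11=429.55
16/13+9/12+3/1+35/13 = 399/52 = 7.67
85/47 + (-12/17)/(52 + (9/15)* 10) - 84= -1904741/23171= -82.20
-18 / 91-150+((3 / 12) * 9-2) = -54581 / 364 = -149.95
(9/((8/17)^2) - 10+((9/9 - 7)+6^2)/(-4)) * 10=7405/32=231.41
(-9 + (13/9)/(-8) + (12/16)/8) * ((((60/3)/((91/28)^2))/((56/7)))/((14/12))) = -13085/7098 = -1.84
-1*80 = -80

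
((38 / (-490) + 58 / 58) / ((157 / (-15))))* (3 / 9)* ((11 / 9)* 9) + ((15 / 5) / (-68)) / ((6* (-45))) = -15206627 / 47081160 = -0.32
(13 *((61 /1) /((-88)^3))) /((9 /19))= -15067 /6133248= -0.00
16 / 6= 8 / 3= 2.67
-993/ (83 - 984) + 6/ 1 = 6399/ 901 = 7.10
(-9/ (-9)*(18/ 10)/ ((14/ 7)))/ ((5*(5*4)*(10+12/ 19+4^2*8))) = 57/ 878000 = 0.00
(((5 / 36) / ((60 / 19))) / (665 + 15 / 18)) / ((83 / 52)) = 247 / 5968530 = 0.00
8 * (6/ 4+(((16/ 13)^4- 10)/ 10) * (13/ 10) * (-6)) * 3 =9899964/ 54925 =180.25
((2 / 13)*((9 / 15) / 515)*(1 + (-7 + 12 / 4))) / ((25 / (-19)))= 342 / 836875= 0.00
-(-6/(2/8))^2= -576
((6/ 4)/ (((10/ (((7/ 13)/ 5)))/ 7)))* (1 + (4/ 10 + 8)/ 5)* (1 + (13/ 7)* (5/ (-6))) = -10787/ 65000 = -0.17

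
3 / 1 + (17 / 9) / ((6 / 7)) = 281 / 54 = 5.20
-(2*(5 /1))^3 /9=-1000 /9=-111.11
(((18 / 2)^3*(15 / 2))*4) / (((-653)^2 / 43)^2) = 40437630 / 181824635281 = 0.00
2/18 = 1/9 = 0.11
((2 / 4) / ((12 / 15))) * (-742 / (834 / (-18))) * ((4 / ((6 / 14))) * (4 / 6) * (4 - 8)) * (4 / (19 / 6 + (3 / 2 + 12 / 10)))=-169.85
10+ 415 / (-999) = 9575 / 999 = 9.58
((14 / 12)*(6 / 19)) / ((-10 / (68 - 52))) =-0.59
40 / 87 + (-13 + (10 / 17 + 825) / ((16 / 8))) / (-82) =-4.42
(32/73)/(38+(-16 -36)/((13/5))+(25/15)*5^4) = 96/232067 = 0.00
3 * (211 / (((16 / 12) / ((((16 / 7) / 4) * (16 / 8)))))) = 3798 / 7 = 542.57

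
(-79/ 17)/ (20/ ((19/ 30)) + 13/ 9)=-13509/ 95999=-0.14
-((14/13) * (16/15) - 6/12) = -253/390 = -0.65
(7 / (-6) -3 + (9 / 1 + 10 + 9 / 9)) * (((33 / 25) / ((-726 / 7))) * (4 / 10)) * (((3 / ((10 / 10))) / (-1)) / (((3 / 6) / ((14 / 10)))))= 931 / 1375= 0.68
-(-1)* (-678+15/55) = -7455/11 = -677.73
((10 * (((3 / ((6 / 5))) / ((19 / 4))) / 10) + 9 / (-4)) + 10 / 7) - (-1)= 375 / 532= 0.70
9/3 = 3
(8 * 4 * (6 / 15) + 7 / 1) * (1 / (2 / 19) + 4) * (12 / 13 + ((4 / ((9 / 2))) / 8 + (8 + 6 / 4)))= 146421 / 52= 2815.79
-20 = -20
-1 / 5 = -0.20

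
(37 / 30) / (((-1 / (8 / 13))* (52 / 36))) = -444 / 845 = -0.53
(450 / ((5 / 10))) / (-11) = -900 / 11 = -81.82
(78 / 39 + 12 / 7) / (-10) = -13 / 35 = -0.37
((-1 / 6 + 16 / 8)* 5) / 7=55 / 42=1.31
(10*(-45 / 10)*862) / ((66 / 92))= -594780 / 11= -54070.91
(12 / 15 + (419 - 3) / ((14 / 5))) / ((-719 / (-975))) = 1019460 / 5033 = 202.56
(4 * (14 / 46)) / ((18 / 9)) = 14 / 23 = 0.61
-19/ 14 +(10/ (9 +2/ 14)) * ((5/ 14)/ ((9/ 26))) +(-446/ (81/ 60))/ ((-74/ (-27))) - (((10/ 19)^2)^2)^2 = -153002477219116097/ 1266837934354272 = -120.78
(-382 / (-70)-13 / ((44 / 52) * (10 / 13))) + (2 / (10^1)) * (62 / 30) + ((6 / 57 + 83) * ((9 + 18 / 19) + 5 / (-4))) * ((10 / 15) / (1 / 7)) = 2334218914 / 694925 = 3358.95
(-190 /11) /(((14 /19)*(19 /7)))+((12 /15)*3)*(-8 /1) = -1531 /55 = -27.84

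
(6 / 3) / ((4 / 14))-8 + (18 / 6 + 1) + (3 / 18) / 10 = 181 / 60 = 3.02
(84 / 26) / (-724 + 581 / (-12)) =-504 / 120497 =-0.00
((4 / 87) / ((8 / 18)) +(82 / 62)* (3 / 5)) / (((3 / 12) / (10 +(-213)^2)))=731872512 / 4495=162819.25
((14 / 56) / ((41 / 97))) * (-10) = -485 / 82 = -5.91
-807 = -807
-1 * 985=-985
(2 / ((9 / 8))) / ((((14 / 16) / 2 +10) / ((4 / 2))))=0.34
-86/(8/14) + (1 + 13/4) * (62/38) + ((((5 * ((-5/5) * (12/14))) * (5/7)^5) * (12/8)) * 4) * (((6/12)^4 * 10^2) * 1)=-1550855739/8941324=-173.45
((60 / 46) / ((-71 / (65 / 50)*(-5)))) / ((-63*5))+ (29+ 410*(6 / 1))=2133881912 / 857325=2489.00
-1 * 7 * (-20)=140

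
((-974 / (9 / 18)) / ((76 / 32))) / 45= -15584 / 855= -18.23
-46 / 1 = -46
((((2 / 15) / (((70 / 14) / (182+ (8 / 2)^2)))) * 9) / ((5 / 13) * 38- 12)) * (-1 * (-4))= 30888 / 425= 72.68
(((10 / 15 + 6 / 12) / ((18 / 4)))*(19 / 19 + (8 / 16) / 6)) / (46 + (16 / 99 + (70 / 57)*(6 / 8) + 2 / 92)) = 437437 / 73363608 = 0.01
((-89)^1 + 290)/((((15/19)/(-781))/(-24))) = 23861112/5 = 4772222.40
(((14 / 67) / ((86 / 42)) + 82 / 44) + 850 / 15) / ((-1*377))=-11148707 / 71685042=-0.16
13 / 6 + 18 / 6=31 / 6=5.17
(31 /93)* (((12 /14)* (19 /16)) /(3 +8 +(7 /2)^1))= 19 /812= 0.02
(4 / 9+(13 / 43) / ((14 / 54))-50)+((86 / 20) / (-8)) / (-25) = -262057513 / 5418000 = -48.37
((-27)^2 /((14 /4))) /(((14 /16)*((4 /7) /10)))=29160 /7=4165.71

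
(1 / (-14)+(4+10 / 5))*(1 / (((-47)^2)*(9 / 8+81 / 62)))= 10292 / 9324189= 0.00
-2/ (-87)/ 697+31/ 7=1879823/ 424473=4.43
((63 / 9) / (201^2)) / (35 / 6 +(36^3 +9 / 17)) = 238 / 64097007987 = 0.00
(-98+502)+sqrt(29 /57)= sqrt(1653) /57+404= 404.71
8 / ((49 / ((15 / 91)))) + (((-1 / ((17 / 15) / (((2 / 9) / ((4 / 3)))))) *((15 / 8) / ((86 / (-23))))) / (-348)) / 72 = 23441834155 / 871154758656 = 0.03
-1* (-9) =9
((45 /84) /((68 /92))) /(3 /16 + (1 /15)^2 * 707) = 310500 /1426453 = 0.22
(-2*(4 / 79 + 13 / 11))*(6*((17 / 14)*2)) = -31212 / 869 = -35.92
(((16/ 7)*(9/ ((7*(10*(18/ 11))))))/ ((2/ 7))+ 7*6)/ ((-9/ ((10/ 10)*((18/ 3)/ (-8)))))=373/ 105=3.55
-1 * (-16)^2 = -256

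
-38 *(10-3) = -266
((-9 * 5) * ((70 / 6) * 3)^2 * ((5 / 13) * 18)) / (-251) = 4961250 / 3263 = 1520.46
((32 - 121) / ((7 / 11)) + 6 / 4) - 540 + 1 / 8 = -37981 / 56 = -678.23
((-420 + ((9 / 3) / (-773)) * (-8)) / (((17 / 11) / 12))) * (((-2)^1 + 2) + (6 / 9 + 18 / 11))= -98689344 / 13141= -7510.03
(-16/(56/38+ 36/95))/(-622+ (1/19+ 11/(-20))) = 36100/2602039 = 0.01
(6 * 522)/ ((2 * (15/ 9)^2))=14094/ 25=563.76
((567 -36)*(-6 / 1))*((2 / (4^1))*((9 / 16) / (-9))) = 1593 / 16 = 99.56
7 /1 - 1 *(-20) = 27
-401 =-401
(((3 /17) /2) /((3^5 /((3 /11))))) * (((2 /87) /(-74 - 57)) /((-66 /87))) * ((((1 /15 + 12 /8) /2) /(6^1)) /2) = 47 /31430630880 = 0.00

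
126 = 126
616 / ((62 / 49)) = 15092 / 31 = 486.84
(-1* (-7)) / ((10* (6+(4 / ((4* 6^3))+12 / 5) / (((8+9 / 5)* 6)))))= 4536 / 39145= 0.12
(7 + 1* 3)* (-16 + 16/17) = -2560/17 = -150.59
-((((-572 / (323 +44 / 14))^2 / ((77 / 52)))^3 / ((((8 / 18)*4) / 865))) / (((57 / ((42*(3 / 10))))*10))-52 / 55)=-523129169499273205479052 / 5480093838890260248615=-95.46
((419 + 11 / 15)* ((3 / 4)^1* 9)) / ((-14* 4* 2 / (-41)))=290403 / 280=1037.15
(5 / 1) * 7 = 35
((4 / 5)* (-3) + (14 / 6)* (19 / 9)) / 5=341 / 675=0.51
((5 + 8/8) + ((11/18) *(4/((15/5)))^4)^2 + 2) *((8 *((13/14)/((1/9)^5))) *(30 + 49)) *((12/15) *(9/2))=51218478272/35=1463385093.49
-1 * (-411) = 411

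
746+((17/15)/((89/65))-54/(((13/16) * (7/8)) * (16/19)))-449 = 5044784/24297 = 207.63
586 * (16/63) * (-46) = -431296/63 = -6845.97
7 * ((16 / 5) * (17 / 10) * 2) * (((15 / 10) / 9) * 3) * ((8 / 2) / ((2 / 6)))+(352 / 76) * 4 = 225856 / 475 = 475.49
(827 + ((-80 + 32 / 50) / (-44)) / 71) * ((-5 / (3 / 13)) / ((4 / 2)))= -69973241 / 7810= -8959.44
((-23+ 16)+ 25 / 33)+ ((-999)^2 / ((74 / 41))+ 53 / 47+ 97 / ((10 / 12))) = 8577926249 / 15510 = 553057.79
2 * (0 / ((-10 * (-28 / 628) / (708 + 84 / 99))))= 0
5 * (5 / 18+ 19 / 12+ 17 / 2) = 1865 / 36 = 51.81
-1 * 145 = -145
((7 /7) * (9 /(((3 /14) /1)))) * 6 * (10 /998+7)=881496 /499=1766.53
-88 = -88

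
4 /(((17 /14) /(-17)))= -56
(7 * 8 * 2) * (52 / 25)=5824 / 25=232.96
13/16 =0.81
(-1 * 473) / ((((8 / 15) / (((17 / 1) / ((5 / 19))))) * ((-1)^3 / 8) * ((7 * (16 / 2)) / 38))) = 8708403 / 28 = 311014.39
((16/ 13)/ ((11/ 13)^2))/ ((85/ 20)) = 832/ 2057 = 0.40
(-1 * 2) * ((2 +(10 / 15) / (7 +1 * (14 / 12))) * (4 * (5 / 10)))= -408 / 49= -8.33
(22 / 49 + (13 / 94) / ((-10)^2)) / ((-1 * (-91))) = 207437 / 41914600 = 0.00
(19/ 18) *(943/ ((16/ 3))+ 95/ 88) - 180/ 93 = 18250921/ 98208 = 185.84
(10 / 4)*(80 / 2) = 100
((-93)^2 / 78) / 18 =961 / 156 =6.16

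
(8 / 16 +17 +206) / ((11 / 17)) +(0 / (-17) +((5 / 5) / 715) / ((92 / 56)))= 11360533 / 32890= 345.41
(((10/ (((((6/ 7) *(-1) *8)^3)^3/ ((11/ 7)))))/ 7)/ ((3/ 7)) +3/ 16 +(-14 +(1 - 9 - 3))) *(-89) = 2208.31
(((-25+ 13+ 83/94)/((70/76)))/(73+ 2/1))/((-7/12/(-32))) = -508288/57575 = -8.83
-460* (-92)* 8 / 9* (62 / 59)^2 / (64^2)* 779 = 1980097255 / 250632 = 7900.42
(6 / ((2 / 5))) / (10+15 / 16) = 48 / 35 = 1.37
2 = 2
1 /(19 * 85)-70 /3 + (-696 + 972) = 1224173 /4845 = 252.67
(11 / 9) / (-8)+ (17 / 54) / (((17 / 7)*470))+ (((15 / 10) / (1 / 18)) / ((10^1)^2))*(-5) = -76267 / 50760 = -1.50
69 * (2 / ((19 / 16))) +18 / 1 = 2550 / 19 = 134.21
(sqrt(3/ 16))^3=3*sqrt(3)/ 64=0.08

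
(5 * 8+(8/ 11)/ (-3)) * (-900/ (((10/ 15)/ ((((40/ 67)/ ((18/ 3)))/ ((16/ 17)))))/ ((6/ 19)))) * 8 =-200736000/ 14003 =-14335.21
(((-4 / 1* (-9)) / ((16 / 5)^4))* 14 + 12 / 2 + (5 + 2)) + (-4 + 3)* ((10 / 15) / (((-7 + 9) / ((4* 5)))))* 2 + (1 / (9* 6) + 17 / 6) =1620181 / 221184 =7.33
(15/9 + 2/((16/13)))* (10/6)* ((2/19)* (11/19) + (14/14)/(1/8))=191575/4332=44.22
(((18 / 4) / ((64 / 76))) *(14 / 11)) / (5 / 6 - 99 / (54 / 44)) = -3591 / 42152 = -0.09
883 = 883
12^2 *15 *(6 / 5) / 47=2592 / 47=55.15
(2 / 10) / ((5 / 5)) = 1 / 5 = 0.20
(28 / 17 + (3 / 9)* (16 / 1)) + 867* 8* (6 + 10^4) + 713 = 3539519135 / 51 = 69402335.98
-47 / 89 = -0.53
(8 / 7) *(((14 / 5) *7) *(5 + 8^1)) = 1456 / 5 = 291.20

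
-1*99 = -99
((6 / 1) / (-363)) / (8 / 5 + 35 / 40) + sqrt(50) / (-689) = -5* sqrt(2) / 689 - 80 / 11979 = -0.02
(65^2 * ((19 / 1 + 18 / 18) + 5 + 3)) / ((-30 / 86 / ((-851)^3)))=627006258986380 / 3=209002086328793.33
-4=-4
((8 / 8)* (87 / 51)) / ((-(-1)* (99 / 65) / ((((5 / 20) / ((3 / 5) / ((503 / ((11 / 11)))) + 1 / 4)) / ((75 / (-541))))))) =-102590371 / 12758823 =-8.04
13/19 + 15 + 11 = 507/19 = 26.68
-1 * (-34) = 34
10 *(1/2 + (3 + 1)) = 45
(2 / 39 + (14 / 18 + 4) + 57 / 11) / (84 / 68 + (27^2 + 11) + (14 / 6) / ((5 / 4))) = 1095140 / 81291639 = 0.01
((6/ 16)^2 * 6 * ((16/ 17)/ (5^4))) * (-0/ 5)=0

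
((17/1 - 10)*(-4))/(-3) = 28/3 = 9.33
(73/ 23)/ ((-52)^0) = 73/ 23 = 3.17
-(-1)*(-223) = -223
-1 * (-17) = 17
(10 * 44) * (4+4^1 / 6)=6160 / 3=2053.33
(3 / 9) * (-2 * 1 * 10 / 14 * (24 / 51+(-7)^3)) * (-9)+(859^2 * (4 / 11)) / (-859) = -2330474 / 1309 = -1780.35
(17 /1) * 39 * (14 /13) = 714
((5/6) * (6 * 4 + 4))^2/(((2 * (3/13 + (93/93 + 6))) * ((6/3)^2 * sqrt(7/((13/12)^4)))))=384475 * sqrt(7)/243648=4.17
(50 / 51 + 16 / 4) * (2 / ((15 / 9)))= 508 / 85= 5.98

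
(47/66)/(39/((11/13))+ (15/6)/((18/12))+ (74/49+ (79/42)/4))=9212/643411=0.01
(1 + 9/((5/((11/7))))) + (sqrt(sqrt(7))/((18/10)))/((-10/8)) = 134/35 - 4*7^(1/4)/9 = 3.11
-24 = -24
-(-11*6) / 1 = 66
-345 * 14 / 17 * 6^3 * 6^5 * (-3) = 24337635840 / 17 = 1431625637.65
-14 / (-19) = 14 / 19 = 0.74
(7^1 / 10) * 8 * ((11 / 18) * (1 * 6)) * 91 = 1868.53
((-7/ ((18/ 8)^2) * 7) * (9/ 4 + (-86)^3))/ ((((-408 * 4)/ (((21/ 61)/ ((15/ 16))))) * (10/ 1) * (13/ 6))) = -349066298/ 5459805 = -63.93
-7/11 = -0.64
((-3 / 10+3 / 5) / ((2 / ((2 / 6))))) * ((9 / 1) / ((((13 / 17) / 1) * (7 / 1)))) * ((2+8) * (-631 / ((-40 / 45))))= 868887 / 1456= 596.76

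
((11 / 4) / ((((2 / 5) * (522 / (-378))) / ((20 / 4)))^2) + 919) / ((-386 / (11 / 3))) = -169377329 / 15582048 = -10.87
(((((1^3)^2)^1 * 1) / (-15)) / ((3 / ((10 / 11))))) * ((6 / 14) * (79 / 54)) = -79 / 6237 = -0.01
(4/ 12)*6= 2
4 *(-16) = -64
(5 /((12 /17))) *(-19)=-1615 /12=-134.58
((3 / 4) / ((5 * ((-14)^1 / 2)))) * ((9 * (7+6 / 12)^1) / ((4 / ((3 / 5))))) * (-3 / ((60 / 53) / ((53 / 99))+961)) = 2047761 / 3030035680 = 0.00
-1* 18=-18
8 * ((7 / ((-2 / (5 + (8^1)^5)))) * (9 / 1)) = -8258796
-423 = -423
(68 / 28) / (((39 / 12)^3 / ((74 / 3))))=80512 / 46137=1.75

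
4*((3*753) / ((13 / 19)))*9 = 1545156 / 13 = 118858.15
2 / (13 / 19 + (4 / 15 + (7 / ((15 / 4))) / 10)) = 2850 / 1621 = 1.76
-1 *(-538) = 538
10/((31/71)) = 22.90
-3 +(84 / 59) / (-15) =-3.09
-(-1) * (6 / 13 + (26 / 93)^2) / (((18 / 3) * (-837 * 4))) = -30341 / 1129317228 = -0.00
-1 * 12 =-12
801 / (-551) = -801 / 551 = -1.45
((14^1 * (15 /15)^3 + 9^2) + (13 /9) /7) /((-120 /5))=-2999 /756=-3.97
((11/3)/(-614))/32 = -11/58944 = -0.00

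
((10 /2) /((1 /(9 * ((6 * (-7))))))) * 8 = -15120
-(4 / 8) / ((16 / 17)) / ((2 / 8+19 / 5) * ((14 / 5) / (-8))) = 425 / 1134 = 0.37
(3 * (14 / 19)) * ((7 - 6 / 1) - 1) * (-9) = 0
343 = 343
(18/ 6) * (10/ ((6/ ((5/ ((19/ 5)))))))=125/ 19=6.58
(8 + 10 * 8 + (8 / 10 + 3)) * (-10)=-918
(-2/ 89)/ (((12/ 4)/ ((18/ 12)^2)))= -3/ 178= -0.02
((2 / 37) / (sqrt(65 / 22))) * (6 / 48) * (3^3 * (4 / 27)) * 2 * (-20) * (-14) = 112 * sqrt(1430) / 481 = 8.81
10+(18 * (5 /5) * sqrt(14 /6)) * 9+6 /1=16+54 * sqrt(21)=263.46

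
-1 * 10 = -10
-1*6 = -6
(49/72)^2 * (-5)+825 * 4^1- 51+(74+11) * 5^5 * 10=13786830811/5184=2659496.68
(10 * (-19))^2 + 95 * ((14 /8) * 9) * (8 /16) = 294785 /8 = 36848.12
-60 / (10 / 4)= -24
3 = 3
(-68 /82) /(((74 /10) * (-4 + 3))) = 0.11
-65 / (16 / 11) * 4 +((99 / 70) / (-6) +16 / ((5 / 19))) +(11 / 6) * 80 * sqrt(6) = -8273 / 70 +440 * sqrt(6) / 3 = 241.07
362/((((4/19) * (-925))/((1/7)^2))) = -3439/90650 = -0.04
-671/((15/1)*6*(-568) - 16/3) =2013/153376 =0.01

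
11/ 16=0.69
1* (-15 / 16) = -15 / 16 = -0.94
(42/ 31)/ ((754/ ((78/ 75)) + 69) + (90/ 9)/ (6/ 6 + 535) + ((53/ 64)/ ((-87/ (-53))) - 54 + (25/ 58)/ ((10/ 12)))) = 15668352/ 8569936453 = 0.00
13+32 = 45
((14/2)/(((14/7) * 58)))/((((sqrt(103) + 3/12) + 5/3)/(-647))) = 312501/414787 - 163044 * sqrt(103)/414787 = -3.24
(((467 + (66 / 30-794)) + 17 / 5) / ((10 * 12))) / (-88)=1607 / 52800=0.03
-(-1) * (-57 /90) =-19 /30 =-0.63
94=94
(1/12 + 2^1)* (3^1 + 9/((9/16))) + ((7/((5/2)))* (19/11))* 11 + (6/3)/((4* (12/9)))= 11179/120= 93.16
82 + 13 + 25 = 120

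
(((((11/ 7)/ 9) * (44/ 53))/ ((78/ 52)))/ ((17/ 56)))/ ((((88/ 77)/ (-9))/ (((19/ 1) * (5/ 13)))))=-643720/ 35139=-18.32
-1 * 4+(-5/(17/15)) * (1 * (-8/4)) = 82/17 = 4.82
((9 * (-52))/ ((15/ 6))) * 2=-1872/ 5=-374.40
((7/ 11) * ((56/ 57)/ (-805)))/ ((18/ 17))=-476/ 648945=-0.00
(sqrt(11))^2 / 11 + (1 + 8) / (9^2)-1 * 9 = -71 / 9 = -7.89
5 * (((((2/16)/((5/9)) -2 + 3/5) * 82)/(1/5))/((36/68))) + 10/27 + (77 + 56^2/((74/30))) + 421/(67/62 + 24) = -19786872323/6213780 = -3184.35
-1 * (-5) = 5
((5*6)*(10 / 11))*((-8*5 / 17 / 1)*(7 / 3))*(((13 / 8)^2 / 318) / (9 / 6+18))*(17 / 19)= -11375 / 199386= -0.06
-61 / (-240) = 61 / 240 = 0.25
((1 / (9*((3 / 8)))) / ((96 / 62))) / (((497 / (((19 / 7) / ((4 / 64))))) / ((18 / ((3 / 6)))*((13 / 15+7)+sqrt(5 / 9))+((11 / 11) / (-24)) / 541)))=18848*sqrt(5) / 93933+220999279 / 46669365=5.18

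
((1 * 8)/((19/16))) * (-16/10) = -1024/95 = -10.78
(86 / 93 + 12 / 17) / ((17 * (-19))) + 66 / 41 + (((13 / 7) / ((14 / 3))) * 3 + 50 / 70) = 7207863101 / 2051843934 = 3.51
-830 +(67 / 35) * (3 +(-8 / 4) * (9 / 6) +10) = -5676 / 7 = -810.86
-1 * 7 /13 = -7 /13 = -0.54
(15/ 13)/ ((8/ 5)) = 75/ 104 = 0.72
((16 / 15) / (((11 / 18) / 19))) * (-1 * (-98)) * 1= 3250.04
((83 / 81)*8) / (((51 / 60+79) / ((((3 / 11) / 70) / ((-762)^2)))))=332 / 481958181243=0.00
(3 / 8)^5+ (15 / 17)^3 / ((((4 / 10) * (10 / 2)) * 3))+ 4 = 4.12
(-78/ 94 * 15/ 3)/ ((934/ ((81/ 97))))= -15795/ 4258106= -0.00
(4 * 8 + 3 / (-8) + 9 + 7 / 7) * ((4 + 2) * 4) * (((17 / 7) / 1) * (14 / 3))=11322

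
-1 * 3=-3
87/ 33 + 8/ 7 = 291/ 77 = 3.78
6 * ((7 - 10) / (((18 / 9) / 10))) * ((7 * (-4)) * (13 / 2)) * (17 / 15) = 18564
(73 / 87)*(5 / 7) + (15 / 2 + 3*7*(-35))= -885365 / 1218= -726.90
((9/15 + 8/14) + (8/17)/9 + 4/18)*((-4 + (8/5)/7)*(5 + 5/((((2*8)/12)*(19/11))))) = -3094619/79135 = -39.11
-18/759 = -6/253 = -0.02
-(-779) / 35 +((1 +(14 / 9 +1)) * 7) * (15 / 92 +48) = 1220.98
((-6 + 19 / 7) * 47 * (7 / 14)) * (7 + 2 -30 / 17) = -132963 / 238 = -558.67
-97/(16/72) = -873/2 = -436.50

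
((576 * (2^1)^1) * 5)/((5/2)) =2304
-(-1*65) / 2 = 65 / 2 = 32.50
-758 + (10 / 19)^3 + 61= -4779723 / 6859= -696.85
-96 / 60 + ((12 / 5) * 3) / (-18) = -2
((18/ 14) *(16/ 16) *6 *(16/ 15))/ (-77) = -288/ 2695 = -0.11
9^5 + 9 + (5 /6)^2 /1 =2126113 /36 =59058.69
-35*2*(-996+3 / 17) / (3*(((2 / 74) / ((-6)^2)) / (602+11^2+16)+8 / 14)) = 2721791124360 / 66935783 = 40662.72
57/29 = 1.97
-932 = -932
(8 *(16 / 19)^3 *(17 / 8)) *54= 3760128 / 6859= 548.20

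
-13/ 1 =-13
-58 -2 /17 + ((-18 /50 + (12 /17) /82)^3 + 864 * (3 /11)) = 177.48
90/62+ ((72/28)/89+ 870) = 16830903/19313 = 871.48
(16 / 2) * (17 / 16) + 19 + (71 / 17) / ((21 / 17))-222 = -8027 / 42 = -191.12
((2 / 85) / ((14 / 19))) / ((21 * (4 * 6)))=19 / 299880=0.00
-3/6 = -1/2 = -0.50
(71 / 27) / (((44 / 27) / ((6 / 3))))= 71 / 22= 3.23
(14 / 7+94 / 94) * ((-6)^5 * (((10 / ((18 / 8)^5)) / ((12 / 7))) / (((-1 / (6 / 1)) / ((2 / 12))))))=573440 / 243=2359.84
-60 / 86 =-30 / 43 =-0.70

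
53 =53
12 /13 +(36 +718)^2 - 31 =7390317 /13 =568485.92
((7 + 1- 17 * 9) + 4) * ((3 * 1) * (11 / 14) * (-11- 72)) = 386199 / 14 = 27585.64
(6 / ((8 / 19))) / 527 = 57 / 2108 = 0.03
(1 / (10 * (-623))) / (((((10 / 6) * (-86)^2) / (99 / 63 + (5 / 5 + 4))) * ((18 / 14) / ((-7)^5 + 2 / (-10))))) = 161069 / 143990875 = 0.00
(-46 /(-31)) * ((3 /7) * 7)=138 /31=4.45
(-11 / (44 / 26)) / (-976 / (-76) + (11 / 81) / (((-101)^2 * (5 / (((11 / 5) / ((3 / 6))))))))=-5102285175 / 10080637396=-0.51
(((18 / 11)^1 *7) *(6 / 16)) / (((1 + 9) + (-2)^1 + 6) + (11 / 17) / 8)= 6426 / 21065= 0.31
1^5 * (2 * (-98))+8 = -188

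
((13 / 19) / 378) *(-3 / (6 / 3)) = -13 / 4788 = -0.00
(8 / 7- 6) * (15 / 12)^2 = -425 / 56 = -7.59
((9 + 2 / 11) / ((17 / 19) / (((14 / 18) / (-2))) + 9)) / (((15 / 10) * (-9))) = -26866 / 264627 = -0.10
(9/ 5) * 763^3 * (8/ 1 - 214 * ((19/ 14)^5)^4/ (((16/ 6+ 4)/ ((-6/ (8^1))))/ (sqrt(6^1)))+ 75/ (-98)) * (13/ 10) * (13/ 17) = 9775815197967/ 1700+ 71302870515053016692653245318245227167 * sqrt(6)/ 8293646310378085285888000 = 21064720614180.29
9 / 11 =0.82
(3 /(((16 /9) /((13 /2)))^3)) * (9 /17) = 43243551 /557056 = 77.63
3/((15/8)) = 1.60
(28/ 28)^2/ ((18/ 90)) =5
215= 215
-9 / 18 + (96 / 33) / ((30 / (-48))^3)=-34143 / 2750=-12.42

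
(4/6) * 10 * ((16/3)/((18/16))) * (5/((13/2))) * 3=72.93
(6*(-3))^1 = -18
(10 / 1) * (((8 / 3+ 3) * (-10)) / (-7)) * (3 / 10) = 24.29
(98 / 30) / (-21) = -7 / 45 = -0.16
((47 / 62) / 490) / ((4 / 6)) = 0.00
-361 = -361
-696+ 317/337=-234235/337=-695.06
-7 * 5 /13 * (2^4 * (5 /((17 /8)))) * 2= -44800 /221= -202.71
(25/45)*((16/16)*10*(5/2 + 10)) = 625/9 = 69.44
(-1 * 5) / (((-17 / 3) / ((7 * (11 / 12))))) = 385 / 68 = 5.66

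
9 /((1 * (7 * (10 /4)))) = 18 /35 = 0.51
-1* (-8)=8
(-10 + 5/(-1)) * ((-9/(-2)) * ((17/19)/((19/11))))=-25245/722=-34.97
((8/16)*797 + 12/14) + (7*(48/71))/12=397353/994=399.75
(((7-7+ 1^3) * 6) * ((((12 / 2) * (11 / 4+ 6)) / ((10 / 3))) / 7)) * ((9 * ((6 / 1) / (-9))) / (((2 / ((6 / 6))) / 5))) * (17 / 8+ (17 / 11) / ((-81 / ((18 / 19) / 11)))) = -429.98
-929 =-929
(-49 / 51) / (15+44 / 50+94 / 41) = -7175 / 135711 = -0.05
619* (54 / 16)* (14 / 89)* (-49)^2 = 280895391 / 356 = 789032.00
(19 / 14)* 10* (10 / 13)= 950 / 91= 10.44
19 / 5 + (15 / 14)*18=808 / 35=23.09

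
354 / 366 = 59 / 61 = 0.97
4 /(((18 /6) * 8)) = 1 /6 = 0.17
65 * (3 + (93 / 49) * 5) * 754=29994120 / 49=612124.90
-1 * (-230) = 230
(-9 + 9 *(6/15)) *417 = -11259/5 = -2251.80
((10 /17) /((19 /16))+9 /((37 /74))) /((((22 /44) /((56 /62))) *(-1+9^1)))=41818 /10013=4.18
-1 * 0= 0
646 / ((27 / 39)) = 8398 / 9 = 933.11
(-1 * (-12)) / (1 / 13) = 156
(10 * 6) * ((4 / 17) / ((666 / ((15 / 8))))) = 25 / 629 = 0.04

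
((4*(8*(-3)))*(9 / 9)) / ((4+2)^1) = -16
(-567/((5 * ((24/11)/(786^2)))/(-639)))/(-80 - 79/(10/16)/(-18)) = -1846643057721/6568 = -281157591.01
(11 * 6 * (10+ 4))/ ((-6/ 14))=-2156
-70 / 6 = -35 / 3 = -11.67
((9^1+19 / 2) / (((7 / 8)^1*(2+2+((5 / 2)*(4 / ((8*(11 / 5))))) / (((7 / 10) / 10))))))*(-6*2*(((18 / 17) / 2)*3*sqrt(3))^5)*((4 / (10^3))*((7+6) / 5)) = -5466244819464*sqrt(3) / 275984704375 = -34.31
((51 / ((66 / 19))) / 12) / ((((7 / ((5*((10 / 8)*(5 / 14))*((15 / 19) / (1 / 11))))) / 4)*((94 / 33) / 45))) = 15778125 / 73696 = 214.10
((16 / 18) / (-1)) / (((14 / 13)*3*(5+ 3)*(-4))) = 13 / 1512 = 0.01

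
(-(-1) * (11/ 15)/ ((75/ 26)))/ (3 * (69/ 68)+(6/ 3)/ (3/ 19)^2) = 19448/ 6369875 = 0.00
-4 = -4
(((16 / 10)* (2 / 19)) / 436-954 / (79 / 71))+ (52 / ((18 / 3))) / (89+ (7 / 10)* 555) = -401885242874 / 468739785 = -857.37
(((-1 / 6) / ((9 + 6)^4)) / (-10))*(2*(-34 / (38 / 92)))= -782 / 14428125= -0.00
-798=-798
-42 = -42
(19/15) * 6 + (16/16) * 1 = 43/5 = 8.60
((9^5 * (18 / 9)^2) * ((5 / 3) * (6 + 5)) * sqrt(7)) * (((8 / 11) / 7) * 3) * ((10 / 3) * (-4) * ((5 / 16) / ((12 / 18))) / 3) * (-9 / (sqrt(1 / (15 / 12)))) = 88573500 * sqrt(35) / 7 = 74858270.38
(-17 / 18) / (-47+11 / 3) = 17 / 780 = 0.02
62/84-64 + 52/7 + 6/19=-6329/114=-55.52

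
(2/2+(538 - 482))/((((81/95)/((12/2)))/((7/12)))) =12635/54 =233.98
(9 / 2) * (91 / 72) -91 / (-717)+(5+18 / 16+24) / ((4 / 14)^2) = 8600459 / 22944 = 374.85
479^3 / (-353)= -109902239 / 353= -311337.79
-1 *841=-841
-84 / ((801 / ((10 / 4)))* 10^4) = -7 / 267000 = -0.00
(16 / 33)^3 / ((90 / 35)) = 14336 / 323433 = 0.04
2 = 2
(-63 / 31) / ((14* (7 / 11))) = -99 / 434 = -0.23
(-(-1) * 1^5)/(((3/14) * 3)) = 14/9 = 1.56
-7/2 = -3.50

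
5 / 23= 0.22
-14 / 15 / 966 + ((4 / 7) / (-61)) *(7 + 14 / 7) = -37687 / 441945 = -0.09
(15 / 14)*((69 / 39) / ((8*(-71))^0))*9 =3105 / 182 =17.06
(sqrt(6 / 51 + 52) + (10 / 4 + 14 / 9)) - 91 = -1565 / 18 + sqrt(15062) / 17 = -79.73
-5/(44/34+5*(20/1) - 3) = -85/1671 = -0.05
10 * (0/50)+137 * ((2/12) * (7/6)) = 959/36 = 26.64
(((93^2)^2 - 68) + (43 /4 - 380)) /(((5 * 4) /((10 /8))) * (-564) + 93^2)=-199479.37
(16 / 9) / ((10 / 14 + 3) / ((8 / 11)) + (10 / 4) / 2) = 224 / 801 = 0.28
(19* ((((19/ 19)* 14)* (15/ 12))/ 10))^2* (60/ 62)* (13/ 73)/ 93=1149785/ 561224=2.05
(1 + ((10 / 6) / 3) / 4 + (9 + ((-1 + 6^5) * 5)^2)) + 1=54405562901 / 36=1511265636.14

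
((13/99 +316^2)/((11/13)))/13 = 9885757/1089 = 9077.83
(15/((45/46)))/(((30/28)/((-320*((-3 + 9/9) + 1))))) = 41216/9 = 4579.56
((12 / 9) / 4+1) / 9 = 4 / 27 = 0.15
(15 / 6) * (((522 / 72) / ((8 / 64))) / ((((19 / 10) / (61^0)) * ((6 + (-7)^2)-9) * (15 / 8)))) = 1160 / 1311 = 0.88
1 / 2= 0.50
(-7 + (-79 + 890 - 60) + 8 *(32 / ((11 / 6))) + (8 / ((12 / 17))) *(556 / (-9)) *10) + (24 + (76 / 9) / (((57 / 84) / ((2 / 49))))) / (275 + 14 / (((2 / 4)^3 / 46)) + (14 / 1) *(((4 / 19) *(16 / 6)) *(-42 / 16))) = -1306507430912 / 213556959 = -6117.84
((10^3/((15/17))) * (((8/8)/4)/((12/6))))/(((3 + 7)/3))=85/2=42.50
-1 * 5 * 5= -25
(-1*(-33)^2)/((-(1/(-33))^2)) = 1185921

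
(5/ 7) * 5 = 25/ 7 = 3.57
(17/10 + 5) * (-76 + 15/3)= -4757/10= -475.70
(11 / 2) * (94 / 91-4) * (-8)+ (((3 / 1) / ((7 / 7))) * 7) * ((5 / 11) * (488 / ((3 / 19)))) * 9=265912560 / 1001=265646.91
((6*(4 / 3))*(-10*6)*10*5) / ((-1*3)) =8000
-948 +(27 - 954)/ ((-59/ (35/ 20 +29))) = -109707/ 236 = -464.86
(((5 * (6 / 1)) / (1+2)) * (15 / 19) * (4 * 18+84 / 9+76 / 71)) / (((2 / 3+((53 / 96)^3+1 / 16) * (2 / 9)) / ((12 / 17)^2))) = 503135915212800 / 1114371275041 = 451.50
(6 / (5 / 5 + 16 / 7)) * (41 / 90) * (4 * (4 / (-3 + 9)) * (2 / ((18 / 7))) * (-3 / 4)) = -4018 / 3105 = -1.29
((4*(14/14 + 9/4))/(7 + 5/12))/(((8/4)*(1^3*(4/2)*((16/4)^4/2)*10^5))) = 39/1139200000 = 0.00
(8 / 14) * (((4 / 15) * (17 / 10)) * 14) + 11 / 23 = 7081 / 1725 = 4.10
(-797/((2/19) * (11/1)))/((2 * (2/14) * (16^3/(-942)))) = 554.05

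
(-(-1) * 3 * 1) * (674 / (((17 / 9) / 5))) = 90990 / 17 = 5352.35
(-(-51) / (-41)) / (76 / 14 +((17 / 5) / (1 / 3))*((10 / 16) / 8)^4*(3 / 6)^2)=-23957864448 / 104557439737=-0.23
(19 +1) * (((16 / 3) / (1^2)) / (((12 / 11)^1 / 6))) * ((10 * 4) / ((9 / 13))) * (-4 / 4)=-33896.30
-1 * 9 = -9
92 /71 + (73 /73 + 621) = 623.30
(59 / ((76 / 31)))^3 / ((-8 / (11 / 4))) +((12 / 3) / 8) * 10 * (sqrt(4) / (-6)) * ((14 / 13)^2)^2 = -5769412888250317 / 1203608979456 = -4793.43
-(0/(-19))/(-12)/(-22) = 0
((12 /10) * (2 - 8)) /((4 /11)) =-99 /5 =-19.80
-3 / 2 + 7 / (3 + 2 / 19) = 89 / 118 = 0.75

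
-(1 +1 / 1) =-2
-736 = -736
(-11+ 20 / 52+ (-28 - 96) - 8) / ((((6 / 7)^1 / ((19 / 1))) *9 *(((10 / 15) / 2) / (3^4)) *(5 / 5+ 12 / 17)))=-18863523 / 377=-50035.87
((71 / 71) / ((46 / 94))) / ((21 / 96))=1504 / 161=9.34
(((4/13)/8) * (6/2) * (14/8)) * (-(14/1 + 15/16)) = -5019/1664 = -3.02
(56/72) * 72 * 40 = 2240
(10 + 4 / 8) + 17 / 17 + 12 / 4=29 / 2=14.50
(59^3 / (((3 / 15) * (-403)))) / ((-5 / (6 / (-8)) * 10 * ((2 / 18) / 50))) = -27726165 / 1612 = -17199.85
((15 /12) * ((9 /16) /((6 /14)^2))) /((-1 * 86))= -245 /5504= -0.04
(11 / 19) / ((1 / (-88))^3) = -7496192 / 19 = -394536.42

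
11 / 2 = 5.50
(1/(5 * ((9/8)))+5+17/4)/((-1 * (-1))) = 1697/180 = 9.43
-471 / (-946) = 471 / 946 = 0.50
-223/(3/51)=-3791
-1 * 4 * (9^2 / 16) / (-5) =81 / 20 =4.05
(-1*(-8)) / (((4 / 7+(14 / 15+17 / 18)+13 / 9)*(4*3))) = 420 / 2453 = 0.17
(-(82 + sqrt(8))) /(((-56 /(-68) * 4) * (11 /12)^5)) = -43358976 /1127357-1057536 * sqrt(2) /1127357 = -39.79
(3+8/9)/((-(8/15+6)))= -25/42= -0.60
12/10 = 6/5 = 1.20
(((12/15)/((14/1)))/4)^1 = 1/70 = 0.01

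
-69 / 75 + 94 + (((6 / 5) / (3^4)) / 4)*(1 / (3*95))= 7162507 / 76950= 93.08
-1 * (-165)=165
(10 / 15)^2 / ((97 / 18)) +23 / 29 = 2463 / 2813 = 0.88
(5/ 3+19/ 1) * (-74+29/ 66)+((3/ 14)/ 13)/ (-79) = -2163961187/ 1423422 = -1520.25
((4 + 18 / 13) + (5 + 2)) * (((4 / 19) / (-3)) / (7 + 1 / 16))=-0.12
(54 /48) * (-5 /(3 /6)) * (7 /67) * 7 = -2205 /268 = -8.23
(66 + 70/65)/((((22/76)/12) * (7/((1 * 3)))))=1192896/1001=1191.70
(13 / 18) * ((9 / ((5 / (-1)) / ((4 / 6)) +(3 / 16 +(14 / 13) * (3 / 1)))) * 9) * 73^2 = -21614424 / 283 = -76376.06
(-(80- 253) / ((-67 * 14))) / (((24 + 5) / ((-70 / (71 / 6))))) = 5190 / 137953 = 0.04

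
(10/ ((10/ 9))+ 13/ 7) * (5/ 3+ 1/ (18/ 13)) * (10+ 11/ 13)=76798/ 273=281.31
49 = 49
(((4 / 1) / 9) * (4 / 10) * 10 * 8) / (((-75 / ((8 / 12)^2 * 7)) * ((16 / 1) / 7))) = -1568 / 6075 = -0.26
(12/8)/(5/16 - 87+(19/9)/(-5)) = -1080/62719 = -0.02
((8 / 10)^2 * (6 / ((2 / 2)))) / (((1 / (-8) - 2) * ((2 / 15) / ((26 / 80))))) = -1872 / 425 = -4.40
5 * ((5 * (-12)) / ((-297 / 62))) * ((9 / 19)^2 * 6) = 334800 / 3971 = 84.31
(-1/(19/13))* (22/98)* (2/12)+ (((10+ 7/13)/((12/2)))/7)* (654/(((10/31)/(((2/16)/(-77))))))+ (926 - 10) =29240754149/31951920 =915.15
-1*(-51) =51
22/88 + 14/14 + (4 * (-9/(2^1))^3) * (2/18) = -157/4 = -39.25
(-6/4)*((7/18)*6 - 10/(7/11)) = 281/14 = 20.07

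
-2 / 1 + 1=-1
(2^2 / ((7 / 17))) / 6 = 34 / 21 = 1.62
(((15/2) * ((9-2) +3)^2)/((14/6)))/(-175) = -90/49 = -1.84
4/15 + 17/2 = 8.77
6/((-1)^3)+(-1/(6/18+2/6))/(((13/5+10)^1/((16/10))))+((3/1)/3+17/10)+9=5.51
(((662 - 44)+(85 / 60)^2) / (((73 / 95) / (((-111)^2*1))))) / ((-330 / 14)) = -421752.20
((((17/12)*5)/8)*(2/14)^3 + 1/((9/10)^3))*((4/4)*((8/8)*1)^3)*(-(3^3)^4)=-8016561495/10976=-730371.86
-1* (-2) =2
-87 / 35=-2.49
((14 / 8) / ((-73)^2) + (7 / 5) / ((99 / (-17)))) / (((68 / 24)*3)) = -2533139 / 89687070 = -0.03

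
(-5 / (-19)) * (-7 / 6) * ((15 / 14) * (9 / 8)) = -225 / 608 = -0.37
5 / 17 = 0.29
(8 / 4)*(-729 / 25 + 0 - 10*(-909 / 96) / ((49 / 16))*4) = 231558 / 1225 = 189.03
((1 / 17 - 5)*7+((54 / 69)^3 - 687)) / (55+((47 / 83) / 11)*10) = -9078473019 / 698908981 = -12.99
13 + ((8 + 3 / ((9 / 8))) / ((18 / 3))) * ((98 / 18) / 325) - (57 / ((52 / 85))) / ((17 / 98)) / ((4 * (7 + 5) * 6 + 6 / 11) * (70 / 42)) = 51045613 / 4284900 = 11.91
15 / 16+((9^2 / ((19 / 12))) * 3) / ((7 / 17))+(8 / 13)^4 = 22718909755 / 60777808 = 373.80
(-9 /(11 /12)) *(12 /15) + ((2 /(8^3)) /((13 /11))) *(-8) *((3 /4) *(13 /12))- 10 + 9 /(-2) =-630109 /28160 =-22.38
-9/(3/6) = -18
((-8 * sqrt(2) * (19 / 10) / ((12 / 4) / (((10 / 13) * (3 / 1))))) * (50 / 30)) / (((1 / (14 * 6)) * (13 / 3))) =-63840 * sqrt(2) / 169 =-534.22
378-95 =283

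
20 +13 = 33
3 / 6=1 / 2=0.50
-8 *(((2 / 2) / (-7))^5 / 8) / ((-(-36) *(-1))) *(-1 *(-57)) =-19 / 201684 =-0.00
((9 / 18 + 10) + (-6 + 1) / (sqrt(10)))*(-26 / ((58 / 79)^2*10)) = -1703793 / 33640 + 81133*sqrt(10) / 33640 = -43.02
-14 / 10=-7 / 5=-1.40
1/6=0.17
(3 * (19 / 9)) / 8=0.79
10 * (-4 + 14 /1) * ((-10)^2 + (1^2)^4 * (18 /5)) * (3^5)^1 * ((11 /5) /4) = 1384614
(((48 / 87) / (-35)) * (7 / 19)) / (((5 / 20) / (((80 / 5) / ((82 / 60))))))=-6144 / 22591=-0.27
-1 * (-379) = 379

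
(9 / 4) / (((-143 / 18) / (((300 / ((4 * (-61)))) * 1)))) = 6075 / 17446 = 0.35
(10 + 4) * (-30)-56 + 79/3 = -1349/3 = -449.67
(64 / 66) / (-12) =-8 / 99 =-0.08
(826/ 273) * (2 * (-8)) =-1888/ 39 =-48.41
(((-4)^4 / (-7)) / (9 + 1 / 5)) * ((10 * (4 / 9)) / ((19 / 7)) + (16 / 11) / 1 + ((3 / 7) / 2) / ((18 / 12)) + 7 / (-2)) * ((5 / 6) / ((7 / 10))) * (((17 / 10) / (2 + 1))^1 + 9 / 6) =346356800 / 133552881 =2.59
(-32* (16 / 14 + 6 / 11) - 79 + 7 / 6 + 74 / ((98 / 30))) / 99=-353173 / 320166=-1.10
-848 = -848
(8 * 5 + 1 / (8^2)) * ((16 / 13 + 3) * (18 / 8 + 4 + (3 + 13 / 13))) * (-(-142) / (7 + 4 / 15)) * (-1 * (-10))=2365551375 / 6976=339098.53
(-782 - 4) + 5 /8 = -6283 /8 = -785.38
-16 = -16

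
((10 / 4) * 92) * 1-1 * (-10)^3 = 1230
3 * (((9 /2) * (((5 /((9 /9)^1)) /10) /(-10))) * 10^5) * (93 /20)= -313875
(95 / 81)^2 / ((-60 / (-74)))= 66785 / 39366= 1.70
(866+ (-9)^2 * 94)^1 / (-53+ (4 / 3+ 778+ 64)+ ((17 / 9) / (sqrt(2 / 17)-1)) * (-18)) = 105431840 / 10302679-288320 * sqrt(34) / 10302679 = 10.07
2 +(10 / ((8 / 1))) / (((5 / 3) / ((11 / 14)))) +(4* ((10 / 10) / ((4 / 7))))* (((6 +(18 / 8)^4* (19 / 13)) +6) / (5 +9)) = 1272805 / 46592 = 27.32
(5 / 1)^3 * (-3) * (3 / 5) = -225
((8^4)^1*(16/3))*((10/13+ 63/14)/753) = 4489216/29367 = 152.87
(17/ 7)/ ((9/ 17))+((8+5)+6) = 1486/ 63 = 23.59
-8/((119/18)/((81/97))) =-11664/11543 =-1.01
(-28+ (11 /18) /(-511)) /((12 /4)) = -257555 /27594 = -9.33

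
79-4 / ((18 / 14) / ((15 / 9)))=73.81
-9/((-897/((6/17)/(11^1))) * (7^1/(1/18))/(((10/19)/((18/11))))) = 5/6084351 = 0.00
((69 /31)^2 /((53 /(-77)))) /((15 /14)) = -1710786 /254665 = -6.72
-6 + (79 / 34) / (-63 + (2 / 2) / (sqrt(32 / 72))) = -12625 / 2091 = -6.04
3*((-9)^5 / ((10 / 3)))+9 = -531351 / 10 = -53135.10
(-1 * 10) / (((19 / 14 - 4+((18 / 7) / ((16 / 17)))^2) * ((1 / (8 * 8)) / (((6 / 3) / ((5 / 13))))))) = -10436608 / 15121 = -690.21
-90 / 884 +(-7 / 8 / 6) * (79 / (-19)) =0.50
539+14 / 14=540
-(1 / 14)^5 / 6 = -1 / 3226944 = -0.00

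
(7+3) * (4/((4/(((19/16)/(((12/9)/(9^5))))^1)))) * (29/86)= 488039985/2752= 177340.11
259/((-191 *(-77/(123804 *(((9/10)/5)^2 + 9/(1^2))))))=25859467647/1313125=19693.07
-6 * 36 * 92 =-19872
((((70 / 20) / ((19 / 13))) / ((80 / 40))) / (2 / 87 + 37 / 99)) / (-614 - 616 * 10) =-87087 / 195461512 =-0.00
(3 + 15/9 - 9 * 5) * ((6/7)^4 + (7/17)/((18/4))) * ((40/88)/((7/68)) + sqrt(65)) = -28060142 * sqrt(65)/1102059 - 51018440/453789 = -317.71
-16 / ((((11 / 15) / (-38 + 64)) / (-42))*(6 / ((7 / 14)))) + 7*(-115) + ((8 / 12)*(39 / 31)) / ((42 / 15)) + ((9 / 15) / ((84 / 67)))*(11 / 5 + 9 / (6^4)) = 40622127883 / 34372800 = 1181.81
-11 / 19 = -0.58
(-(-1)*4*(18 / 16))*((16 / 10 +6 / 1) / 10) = 171 / 50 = 3.42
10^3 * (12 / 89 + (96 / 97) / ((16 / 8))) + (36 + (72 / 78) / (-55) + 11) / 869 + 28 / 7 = 3399323008589 / 5363985055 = 633.73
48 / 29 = 1.66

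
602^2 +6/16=2899235/8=362404.38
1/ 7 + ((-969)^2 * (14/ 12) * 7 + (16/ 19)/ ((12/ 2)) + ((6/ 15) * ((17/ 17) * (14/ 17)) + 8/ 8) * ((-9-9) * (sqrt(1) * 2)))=520129524091/ 67830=7668133.92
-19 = -19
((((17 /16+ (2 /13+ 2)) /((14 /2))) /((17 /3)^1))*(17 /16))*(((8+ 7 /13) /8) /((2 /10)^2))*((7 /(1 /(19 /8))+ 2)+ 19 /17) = 14953906125 /329498624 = 45.38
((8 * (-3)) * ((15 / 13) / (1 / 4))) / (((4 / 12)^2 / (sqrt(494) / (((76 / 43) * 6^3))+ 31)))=-401760 / 13-645 * sqrt(494) / 247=-30962.66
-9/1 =-9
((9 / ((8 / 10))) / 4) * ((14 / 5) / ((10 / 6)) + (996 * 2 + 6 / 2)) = 449253 / 80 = 5615.66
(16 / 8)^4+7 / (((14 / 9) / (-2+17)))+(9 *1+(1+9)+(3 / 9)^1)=617 / 6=102.83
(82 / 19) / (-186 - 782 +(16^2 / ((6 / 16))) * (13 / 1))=123 / 225340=0.00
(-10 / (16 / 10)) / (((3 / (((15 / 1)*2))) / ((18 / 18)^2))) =-125 / 2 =-62.50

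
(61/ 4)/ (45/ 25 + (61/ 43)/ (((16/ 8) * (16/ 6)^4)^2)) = 220033187840/ 25973131473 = 8.47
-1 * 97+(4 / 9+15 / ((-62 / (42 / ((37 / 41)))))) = -1112978 / 10323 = -107.82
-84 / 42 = -2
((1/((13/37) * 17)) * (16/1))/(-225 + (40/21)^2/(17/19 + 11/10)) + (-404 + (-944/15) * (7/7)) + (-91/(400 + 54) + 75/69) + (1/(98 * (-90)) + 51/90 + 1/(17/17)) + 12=-34355085074909448947/75924137524517100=-452.49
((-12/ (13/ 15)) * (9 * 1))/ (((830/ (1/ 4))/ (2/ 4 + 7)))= -1215/ 4316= -0.28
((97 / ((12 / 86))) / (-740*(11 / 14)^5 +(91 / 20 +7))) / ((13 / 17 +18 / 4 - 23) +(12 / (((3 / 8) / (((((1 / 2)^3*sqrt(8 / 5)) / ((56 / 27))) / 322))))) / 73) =66670697728361720*sqrt(10) / 193069177586999078342967 +108088045052433280420600 / 579207532760997235028901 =0.19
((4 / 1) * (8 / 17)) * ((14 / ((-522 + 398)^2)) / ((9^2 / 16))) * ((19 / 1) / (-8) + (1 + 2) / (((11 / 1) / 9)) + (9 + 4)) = 0.00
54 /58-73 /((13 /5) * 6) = -8479 /2262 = -3.75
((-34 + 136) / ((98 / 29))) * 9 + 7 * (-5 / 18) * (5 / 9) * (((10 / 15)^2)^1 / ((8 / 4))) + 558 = 29627462 / 35721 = 829.41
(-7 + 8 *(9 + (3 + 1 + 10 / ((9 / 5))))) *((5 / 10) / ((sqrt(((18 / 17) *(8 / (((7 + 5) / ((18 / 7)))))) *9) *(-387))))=-1273 *sqrt(714) / 752328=-0.05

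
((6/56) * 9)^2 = 729/784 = 0.93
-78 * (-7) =546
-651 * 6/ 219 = -1302/ 73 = -17.84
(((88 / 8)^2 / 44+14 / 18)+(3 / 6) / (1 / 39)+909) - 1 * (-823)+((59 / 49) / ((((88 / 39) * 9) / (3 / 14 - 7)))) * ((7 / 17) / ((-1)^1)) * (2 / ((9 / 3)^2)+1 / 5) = 6947406923 / 3958416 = 1755.10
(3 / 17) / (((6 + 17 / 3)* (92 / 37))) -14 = -766027 / 54740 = -13.99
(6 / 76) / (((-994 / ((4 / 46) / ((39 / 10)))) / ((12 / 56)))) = -15 / 39528398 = -0.00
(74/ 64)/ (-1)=-37/ 32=-1.16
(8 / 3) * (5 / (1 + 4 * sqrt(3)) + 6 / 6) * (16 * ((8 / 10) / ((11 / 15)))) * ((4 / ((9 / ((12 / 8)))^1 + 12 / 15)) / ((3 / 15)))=512000 * sqrt(3) / 8789 + 1075200 / 8789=223.23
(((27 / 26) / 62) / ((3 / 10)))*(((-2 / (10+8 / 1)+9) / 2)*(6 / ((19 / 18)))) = 10800 / 7657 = 1.41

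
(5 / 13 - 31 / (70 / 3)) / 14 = -859 / 12740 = -0.07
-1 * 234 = -234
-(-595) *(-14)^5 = -320005280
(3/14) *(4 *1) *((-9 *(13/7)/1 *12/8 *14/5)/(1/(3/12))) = -1053/70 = -15.04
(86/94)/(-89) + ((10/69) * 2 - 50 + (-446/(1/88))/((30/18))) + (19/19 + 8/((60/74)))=-11346722902/481045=-23587.65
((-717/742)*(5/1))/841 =-3585/624022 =-0.01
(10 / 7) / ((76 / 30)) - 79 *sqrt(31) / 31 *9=75 / 133 - 711 *sqrt(31) / 31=-127.14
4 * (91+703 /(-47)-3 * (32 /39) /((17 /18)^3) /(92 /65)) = 1571577064 /5310953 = 295.91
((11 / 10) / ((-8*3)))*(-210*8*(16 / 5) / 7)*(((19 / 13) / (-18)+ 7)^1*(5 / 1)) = 142472 / 117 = 1217.71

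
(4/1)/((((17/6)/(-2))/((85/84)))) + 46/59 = -2.08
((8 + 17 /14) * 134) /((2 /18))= 77787 /7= 11112.43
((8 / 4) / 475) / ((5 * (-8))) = -1 / 9500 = -0.00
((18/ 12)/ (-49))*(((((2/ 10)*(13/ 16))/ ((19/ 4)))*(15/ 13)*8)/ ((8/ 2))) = -9/ 3724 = -0.00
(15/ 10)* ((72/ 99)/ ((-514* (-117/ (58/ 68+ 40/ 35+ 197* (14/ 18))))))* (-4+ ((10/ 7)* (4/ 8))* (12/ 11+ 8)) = 21278528/ 3030744717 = 0.01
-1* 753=-753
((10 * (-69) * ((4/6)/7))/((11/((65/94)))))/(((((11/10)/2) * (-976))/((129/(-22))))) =-0.05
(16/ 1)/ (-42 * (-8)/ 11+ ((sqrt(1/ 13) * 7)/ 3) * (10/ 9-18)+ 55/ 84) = 43604047872 * sqrt(13)/ 767764981829+ 448796956608/ 767764981829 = 0.79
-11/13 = -0.85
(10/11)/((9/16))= 1.62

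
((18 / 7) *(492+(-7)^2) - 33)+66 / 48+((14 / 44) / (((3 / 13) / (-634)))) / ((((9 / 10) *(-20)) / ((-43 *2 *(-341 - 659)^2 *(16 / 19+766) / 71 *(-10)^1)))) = 451086951163.96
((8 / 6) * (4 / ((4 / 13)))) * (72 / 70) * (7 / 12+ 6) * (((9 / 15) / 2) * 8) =49296 / 175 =281.69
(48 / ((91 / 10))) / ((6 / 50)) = 4000 / 91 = 43.96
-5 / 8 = -0.62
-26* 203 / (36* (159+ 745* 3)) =-377 / 6156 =-0.06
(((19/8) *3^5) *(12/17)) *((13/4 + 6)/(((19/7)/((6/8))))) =566433/544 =1041.24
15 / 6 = 2.50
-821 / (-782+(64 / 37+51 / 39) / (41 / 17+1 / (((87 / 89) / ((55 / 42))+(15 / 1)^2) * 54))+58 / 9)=8695544995532889 / 8200885832754302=1.06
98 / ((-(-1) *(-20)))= -49 / 10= -4.90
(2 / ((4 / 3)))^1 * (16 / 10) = 12 / 5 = 2.40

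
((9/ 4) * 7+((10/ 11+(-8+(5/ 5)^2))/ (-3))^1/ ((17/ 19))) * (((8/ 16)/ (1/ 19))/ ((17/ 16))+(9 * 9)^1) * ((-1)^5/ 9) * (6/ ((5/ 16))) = -8992744/ 2601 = -3457.42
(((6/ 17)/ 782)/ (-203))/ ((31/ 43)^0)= -0.00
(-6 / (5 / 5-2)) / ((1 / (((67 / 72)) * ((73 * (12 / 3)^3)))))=78256 / 3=26085.33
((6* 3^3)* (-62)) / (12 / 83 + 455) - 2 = -909206 / 37777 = -24.07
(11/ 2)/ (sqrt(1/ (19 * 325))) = 55 * sqrt(247)/ 2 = 432.20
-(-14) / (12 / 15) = 17.50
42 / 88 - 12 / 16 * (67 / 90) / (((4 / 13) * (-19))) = 57461 / 100320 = 0.57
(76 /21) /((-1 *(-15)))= 76 /315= 0.24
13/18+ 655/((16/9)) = 53159/144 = 369.16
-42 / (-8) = 21 / 4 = 5.25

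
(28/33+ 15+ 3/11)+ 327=11323/33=343.12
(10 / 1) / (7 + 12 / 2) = 10 / 13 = 0.77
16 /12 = 4 /3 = 1.33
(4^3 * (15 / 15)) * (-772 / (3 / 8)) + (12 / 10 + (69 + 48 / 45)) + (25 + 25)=-658167 / 5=-131633.40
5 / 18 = 0.28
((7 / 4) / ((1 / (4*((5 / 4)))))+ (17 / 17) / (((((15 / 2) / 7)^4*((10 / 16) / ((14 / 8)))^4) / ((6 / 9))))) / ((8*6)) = 15128578073 / 18225000000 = 0.83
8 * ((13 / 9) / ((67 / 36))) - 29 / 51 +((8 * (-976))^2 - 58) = 208316761375 / 3417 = 60964811.64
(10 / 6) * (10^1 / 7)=50 / 21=2.38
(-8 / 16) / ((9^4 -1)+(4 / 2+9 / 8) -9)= -4 / 52433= -0.00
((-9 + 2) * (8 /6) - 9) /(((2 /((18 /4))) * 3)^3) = -495 /64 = -7.73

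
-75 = -75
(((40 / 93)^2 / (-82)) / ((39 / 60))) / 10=-1600 / 4609917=-0.00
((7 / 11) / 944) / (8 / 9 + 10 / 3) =63 / 394592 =0.00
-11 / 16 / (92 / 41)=-0.31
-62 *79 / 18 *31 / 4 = -75919 / 36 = -2108.86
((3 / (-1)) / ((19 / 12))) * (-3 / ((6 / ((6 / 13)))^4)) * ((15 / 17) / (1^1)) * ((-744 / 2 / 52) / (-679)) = 0.00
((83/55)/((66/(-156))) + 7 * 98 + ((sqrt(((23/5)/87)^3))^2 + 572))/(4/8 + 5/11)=24987952884214/19014274125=1314.17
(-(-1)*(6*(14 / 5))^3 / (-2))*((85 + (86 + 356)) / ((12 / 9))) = -117133128 / 125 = -937065.02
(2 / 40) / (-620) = -1 / 12400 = -0.00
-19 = -19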